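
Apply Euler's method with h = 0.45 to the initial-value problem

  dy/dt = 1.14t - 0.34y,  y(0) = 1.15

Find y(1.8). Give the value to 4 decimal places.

Euler: y_{n+1} = y_n + h·f(t_n, y_n).
t=0.000000, y=1.150000: f=-0.391000 → y ← 1.150000 + 0.45·(-0.391000) = 0.974050
t=0.450000, y=0.974050: f=0.181823 → y ← 0.974050 + 0.45·0.181823 = 1.055870
t=0.900000, y=1.055870: f=0.667004 → y ← 1.055870 + 0.45·0.667004 = 1.356022
t=1.350000, y=1.356022: f=1.077952 → y ← 1.356022 + 0.45·1.077952 = 1.841101
y(1.8) ≈ 1.8411

1.8411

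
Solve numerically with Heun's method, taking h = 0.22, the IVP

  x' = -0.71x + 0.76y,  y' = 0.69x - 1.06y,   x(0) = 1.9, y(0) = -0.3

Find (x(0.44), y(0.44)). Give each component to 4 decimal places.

Heun on (x,y): k1 = f(t_n, state_n); k2 = f(t_n + h, state_n + h·k1); state_{n+1} = state_n + (h/2)·(k1 + k2).
0.000000: (1.900000, -0.300000)
  k1 = (-1.577000, 1.629000)
  predictor → (1.553060, 0.058380)
  k2 = (-1.058304, 1.009729)
  → (1.610117, -0.009740)
0.220000: (1.610117, -0.009740)
  k1 = (-1.150585, 1.121305)
  predictor → (1.356988, 0.236947)
  k2 = (-0.783382, 0.685158)
  → (1.397380, 0.188971)
(x(0.44), y(0.44)) ≈ (1.3974, 0.1890)

1.3974, 0.1890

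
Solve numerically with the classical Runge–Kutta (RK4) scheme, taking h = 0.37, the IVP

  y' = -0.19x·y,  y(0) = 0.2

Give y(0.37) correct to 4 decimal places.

RK4: k1 = f(x_n, y_n); k2 = f(x_n + h/2, y_n + (h/2)·k1); k3 = f(x_n + h/2, y_n + (h/2)·k2); k4 = f(x_n + h, y_n + h·k3); y_{n+1} = y_n + (h/6)·(k1 + 2k2 + 2k3 + k4).
x=0.000000, y=0.200000:
  k1 = f(0.000000, 0.200000) = 0.000000
  k2 = f(0.185000, 0.200000) = -0.007030
  k3 = f(0.185000, 0.198699) = -0.006984
  k4 = f(0.370000, 0.197416) = -0.013878
  y ← 0.200000 + (0.37/6)·(k1 + 2k2 + 2k3 + k4) = 0.197416
y(0.37) ≈ 0.1974

0.1974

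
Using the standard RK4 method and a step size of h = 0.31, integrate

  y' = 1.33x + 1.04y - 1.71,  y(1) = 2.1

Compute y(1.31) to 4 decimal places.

RK4: k1 = f(x_n, y_n); k2 = f(x_n + h/2, y_n + (h/2)·k1); k3 = f(x_n + h/2, y_n + (h/2)·k2); k4 = f(x_n + h, y_n + h·k3); y_{n+1} = y_n + (h/6)·(k1 + 2k2 + 2k3 + k4).
x=1.000000, y=2.100000:
  k1 = f(1.000000, 2.100000) = 1.804000
  k2 = f(1.155000, 2.379620) = 2.300955
  k3 = f(1.155000, 2.456648) = 2.381064
  k4 = f(1.310000, 2.838130) = 2.983955
  y ← 2.100000 + (0.31/6)·(k1 + 2k2 + 2k3 + k4) = 2.831186
y(1.31) ≈ 2.8312

2.8312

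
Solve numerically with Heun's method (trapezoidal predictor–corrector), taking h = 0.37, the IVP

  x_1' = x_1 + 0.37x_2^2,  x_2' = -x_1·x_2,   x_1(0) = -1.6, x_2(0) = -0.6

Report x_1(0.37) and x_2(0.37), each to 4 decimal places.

-2.2053, -1.1562

Heun on (x_1,x_2): k1 = f(t_n, state_n); k2 = f(t_n + h, state_n + h·k1); state_{n+1} = state_n + (h/2)·(k1 + k2).
0.000000: (-1.600000, -0.600000)
  k1 = (-1.466800, -0.960000)
  predictor → (-2.142716, -0.955200)
  k2 = (-1.805125, -2.046722)
  → (-2.205306, -1.156244)
(x_1(0.37), x_2(0.37)) ≈ (-2.2053, -1.1562)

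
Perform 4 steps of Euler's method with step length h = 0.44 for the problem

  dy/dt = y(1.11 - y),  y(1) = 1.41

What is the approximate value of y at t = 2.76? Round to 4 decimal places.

1.1228

Euler: y_{n+1} = y_n + h·f(t_n, y_n).
t=1.000000, y=1.410000: f=-0.423000 → y ← 1.410000 + 0.44·(-0.423000) = 1.223880
t=1.440000, y=1.223880: f=-0.139375 → y ← 1.223880 + 0.44·(-0.139375) = 1.162555
t=1.880000, y=1.162555: f=-0.061098 → y ← 1.162555 + 0.44·(-0.061098) = 1.135672
t=2.320000, y=1.135672: f=-0.029155 → y ← 1.135672 + 0.44·(-0.029155) = 1.122844
y(2.76) ≈ 1.1228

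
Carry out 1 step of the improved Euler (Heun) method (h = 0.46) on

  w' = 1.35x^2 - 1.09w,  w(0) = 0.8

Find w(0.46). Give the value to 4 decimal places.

Heun: k1 = f(x_n, w_n); k2 = f(x_n + h, w_n + h·k1); w_{n+1} = w_n + (h/2)·(k1 + k2).
x=0.000000, w=0.800000:
  k1 = f(0.000000, 0.800000) = -0.872000
  k2 = f(0.460000, 0.398880) = -0.149119
  w ← 0.800000 + (0.46/2)·(-0.872000 + (-0.149119)) = 0.565143
w(0.46) ≈ 0.5651

0.5651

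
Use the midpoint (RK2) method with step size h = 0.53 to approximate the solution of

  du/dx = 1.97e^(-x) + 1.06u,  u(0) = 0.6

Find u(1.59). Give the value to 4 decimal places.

Midpoint: k1 = f(x_n, u_n); k2 = f(x_n + h/2, u_n + (h/2)·k1); u_{n+1} = u_n + h·k2.
x=0.000000, u=0.600000:
  k1 = f(0.000000, 0.600000) = 2.606000
  k2 = f(0.265000, 1.290590) = 2.879421
  u ← 0.600000 + 0.53·2.879421 = 2.126093
x=0.530000, u=2.126093:
  k1 = f(0.530000, 2.126093) = 3.413211
  k2 = f(0.795000, 3.030594) = 4.102045
  u ← 2.126093 + 0.53·4.102045 = 4.300177
x=1.060000, u=4.300177:
  k1 = f(1.060000, 4.300177) = 5.240705
  k2 = f(1.325000, 5.688964) = 6.553933
  u ← 4.300177 + 0.53·6.553933 = 7.773762
u(1.59) ≈ 7.7738

7.7738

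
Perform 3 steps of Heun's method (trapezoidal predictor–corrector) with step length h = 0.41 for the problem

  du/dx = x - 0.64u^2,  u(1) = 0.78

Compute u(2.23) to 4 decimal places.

1.5899

Heun: k1 = f(x_n, u_n); k2 = f(x_n + h, u_n + h·k1); u_{n+1} = u_n + (h/2)·(k1 + k2).
x=1.000000, u=0.780000:
  k1 = f(1.000000, 0.780000) = 0.610624
  k2 = f(1.410000, 1.030356) = 0.730555
  u ← 0.780000 + (0.41/2)·(0.610624 + 0.730555) = 1.054942
x=1.410000, u=1.054942:
  k1 = f(1.410000, 1.054942) = 0.697743
  k2 = f(1.820000, 1.341016) = 0.669072
  u ← 1.054942 + (0.41/2)·(0.697743 + 0.669072) = 1.335139
x=1.820000, u=1.335139:
  k1 = f(1.820000, 1.335139) = 0.679139
  k2 = f(2.230000, 1.613586) = 0.563658
  u ← 1.335139 + (0.41/2)·(0.679139 + 0.563658) = 1.589912
u(2.23) ≈ 1.5899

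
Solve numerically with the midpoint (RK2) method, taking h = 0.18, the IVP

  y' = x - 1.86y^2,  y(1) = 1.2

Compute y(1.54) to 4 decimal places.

Midpoint: k1 = f(x_n, y_n); k2 = f(x_n + h/2, y_n + (h/2)·k1); y_{n+1} = y_n + h·k2.
x=1.000000, y=1.200000:
  k1 = f(1.000000, 1.200000) = -1.678400
  k2 = f(1.090000, 1.048944) = -0.956527
  y ← 1.200000 + 0.18·(-0.956527) = 1.027825
x=1.180000, y=1.027825:
  k1 = f(1.180000, 1.027825) = -0.784949
  k2 = f(1.270000, 0.957180) = -0.434119
  y ← 1.027825 + 0.18·(-0.434119) = 0.949684
x=1.360000, y=0.949684:
  k1 = f(1.360000, 0.949684) = -0.317532
  k2 = f(1.450000, 0.921106) = -0.128091
  y ← 0.949684 + 0.18·(-0.128091) = 0.926627
y(1.54) ≈ 0.9266

0.9266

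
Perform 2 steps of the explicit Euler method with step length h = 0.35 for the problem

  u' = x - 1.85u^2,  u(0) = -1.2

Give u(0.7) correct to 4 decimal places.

-4.9542

Euler: u_{n+1} = u_n + h·f(x_n, u_n).
x=0.000000, u=-1.200000: f=-2.664000 → u ← -1.200000 + 0.35·(-2.664000) = -2.132400
x=0.350000, u=-2.132400: f=-8.062190 → u ← -2.132400 + 0.35·(-8.062190) = -4.954167
u(0.7) ≈ -4.9542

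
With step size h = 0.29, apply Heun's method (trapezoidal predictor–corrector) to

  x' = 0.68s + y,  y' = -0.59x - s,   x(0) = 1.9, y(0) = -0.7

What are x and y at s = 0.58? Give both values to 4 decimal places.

Heun on (x,y): k1 = f(s_n, state_n); k2 = f(s_n + h, state_n + h·k1); state_{n+1} = state_n + (h/2)·(k1 + k2).
0.000000: (1.900000, -0.700000)
  k1 = (-0.700000, -1.121000)
  predictor → (1.697000, -1.025090)
  k2 = (-0.827890, -1.291230)
  → (1.678456, -1.049773)
0.290000: (1.678456, -1.049773)
  k1 = (-0.852573, -1.280289)
  predictor → (1.431210, -1.421057)
  k2 = (-1.026657, -1.424414)
  → (1.405968, -1.441955)
(x(0.58), y(0.58)) ≈ (1.4060, -1.4420)

1.4060, -1.4420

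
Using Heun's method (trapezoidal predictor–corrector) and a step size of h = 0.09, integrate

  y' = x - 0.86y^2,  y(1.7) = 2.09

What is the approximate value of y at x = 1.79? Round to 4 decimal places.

Heun: k1 = f(x_n, y_n); k2 = f(x_n + h, y_n + h·k1); y_{n+1} = y_n + (h/2)·(k1 + k2).
x=1.700000, y=2.090000:
  k1 = f(1.700000, 2.090000) = -2.056566
  k2 = f(1.790000, 1.904909) = -1.330664
  y ← 2.090000 + (0.09/2)·(-2.056566 + (-1.330664)) = 1.937575
y(1.79) ≈ 1.9376

1.9376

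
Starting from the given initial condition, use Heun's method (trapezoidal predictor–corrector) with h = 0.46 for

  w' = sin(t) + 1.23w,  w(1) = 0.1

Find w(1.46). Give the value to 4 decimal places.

Heun: k1 = f(t_n, w_n); k2 = f(t_n + h, w_n + h·k1); w_{n+1} = w_n + (h/2)·(k1 + k2).
t=1.000000, w=0.100000:
  k1 = f(1.000000, 0.100000) = 0.964471
  k2 = f(1.460000, 0.543657) = 1.662566
  w ← 0.100000 + (0.46/2)·(0.964471 + 1.662566) = 0.704219
w(1.46) ≈ 0.7042

0.7042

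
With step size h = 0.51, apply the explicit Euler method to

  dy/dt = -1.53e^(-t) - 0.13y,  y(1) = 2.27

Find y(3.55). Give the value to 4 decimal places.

Euler: y_{n+1} = y_n + h·f(t_n, y_n).
t=1.000000, y=2.270000: f=-0.857956 → y ← 2.270000 + 0.51·(-0.857956) = 1.832443
t=1.510000, y=1.832443: f=-0.576210 → y ← 1.832443 + 0.51·(-0.576210) = 1.538576
t=2.020000, y=1.538576: f=-0.402978 → y ← 1.538576 + 0.51·(-0.402978) = 1.333057
t=2.530000, y=1.333057: f=-0.295176 → y ← 1.333057 + 0.51·(-0.295176) = 1.182517
t=3.040000, y=1.182517: f=-0.226915 → y ← 1.182517 + 0.51·(-0.226915) = 1.066791
y(3.55) ≈ 1.0668

1.0668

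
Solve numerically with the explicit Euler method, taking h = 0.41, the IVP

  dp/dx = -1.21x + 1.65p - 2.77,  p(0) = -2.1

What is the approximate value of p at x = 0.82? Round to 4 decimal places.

-9.1455

Euler: p_{n+1} = p_n + h·f(x_n, p_n).
x=0.000000, p=-2.100000: f=-6.235000 → p ← -2.100000 + 0.41·(-6.235000) = -4.656350
x=0.410000, p=-4.656350: f=-10.949077 → p ← -4.656350 + 0.41·(-10.949077) = -9.145472
p(0.82) ≈ -9.1455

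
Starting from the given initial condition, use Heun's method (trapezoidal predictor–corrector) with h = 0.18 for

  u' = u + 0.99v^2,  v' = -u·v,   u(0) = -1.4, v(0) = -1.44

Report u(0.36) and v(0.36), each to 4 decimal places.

Heun on (u,v): k1 = f(s_n, state_n); k2 = f(s_n + h, state_n + h·k1); state_{n+1} = state_n + (h/2)·(k1 + k2).
0.000000: (-1.400000, -1.440000)
  k1 = (0.652864, -2.016000)
  predictor → (-1.282484, -1.802880)
  k2 = (1.935388, -2.312166)
  → (-1.167057, -1.829535)
0.180000: (-1.167057, -1.829535)
  k1 = (2.146669, -2.135172)
  predictor → (-0.780657, -2.213866)
  k2 = (4.071533, -1.728270)
  → (-0.607419, -2.177245)
(u(0.36), v(0.36)) ≈ (-0.6074, -2.1772)

-0.6074, -2.1772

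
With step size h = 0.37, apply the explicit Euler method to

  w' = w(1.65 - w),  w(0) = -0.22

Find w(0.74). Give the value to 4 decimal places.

Euler: w_{n+1} = w_n + h·f(x_n, w_n).
x=0.000000, w=-0.220000: f=-0.411400 → w ← -0.220000 + 0.37·(-0.411400) = -0.372218
x=0.370000, w=-0.372218: f=-0.752706 → w ← -0.372218 + 0.37·(-0.752706) = -0.650719
w(0.74) ≈ -0.6507

-0.6507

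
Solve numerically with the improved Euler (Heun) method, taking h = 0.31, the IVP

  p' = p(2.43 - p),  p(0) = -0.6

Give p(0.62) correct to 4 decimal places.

-5.5528

Heun: k1 = f(t_n, p_n); k2 = f(t_n + h, p_n + h·k1); p_{n+1} = p_n + (h/2)·(k1 + k2).
t=0.000000, p=-0.600000:
  k1 = f(0.000000, -0.600000) = -1.818000
  k2 = f(0.310000, -1.163580) = -4.181418
  p ← -0.600000 + (0.31/2)·(-1.818000 + (-4.181418)) = -1.529910
t=0.310000, p=-1.529910:
  k1 = f(0.310000, -1.529910) = -6.058305
  k2 = f(0.620000, -3.407984) = -19.895758
  p ← -1.529910 + (0.31/2)·(-6.058305 + (-19.895758)) = -5.552789
p(0.62) ≈ -5.5528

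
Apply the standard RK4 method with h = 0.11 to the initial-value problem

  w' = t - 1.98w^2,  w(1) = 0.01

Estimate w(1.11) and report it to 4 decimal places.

0.1248

RK4: k1 = f(t_n, w_n); k2 = f(t_n + h/2, w_n + (h/2)·k1); k3 = f(t_n + h/2, w_n + (h/2)·k2); k4 = f(t_n + h, w_n + h·k3); w_{n+1} = w_n + (h/6)·(k1 + 2k2 + 2k3 + k4).
t=1.000000, w=0.010000:
  k1 = f(1.000000, 0.010000) = 0.999802
  k2 = f(1.055000, 0.064989) = 1.046637
  k3 = f(1.055000, 0.067565) = 1.045961
  k4 = f(1.110000, 0.125056) = 1.079035
  w ← 0.010000 + (0.11/6)·(k1 + 2k2 + 2k3 + k4) = 0.124841
w(1.11) ≈ 0.1248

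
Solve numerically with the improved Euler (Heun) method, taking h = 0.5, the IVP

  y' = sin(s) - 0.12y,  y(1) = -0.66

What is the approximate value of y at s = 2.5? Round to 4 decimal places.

0.6434

Heun: k1 = f(s_n, y_n); k2 = f(s_n + h, y_n + h·k1); y_{n+1} = y_n + (h/2)·(k1 + k2).
s=1.000000, y=-0.660000:
  k1 = f(1.000000, -0.660000) = 0.920671
  k2 = f(1.500000, -0.199665) = 1.021455
  y ← -0.660000 + (0.5/2)·(0.920671 + 1.021455) = -0.174469
s=1.500000, y=-0.174469:
  k1 = f(1.500000, -0.174469) = 1.018431
  k2 = f(2.000000, 0.334747) = 0.869128
  y ← -0.174469 + (0.5/2)·(1.018431 + 0.869128) = 0.297421
s=2.000000, y=0.297421:
  k1 = f(2.000000, 0.297421) = 0.873607
  k2 = f(2.500000, 0.734225) = 0.510365
  y ← 0.297421 + (0.5/2)·(0.873607 + 0.510365) = 0.643414
y(2.5) ≈ 0.6434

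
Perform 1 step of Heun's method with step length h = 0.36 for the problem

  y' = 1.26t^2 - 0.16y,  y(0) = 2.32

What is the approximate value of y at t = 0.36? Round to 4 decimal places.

Heun: k1 = f(t_n, y_n); k2 = f(t_n + h, y_n + h·k1); y_{n+1} = y_n + (h/2)·(k1 + k2).
t=0.000000, y=2.320000:
  k1 = f(0.000000, 2.320000) = -0.371200
  k2 = f(0.360000, 2.186368) = -0.186523
  y ← 2.320000 + (0.36/2)·(-0.371200 + (-0.186523)) = 2.219610
y(0.36) ≈ 2.2196

2.2196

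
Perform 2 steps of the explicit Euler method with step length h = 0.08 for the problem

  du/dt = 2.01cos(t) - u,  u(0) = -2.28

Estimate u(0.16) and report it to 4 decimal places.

Euler: u_{n+1} = u_n + h·f(t_n, u_n).
t=0.000000, u=-2.280000: f=4.290000 → u ← -2.280000 + 0.08·4.290000 = -1.936800
t=0.080000, u=-1.936800: f=3.940371 → u ← -1.936800 + 0.08·3.940371 = -1.621570
u(0.16) ≈ -1.6216

-1.6216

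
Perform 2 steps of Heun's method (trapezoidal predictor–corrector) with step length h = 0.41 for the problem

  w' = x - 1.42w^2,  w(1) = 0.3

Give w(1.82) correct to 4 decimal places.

Heun: k1 = f(x_n, w_n); k2 = f(x_n + h, w_n + h·k1); w_{n+1} = w_n + (h/2)·(k1 + k2).
x=1.000000, w=0.300000:
  k1 = f(1.000000, 0.300000) = 0.872200
  k2 = f(1.410000, 0.657602) = 0.795935
  w ← 0.300000 + (0.41/2)·(0.872200 + 0.795935) = 0.641968
x=1.410000, w=0.641968:
  k1 = f(1.410000, 0.641968) = 0.824786
  k2 = f(1.820000, 0.980130) = 0.455870
  w ← 0.641968 + (0.41/2)·(0.824786 + 0.455870) = 0.904502
w(1.82) ≈ 0.9045

0.9045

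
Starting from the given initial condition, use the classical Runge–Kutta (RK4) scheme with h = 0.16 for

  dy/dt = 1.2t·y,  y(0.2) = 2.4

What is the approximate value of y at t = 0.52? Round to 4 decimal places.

RK4: k1 = f(t_n, y_n); k2 = f(t_n + h/2, y_n + (h/2)·k1); k3 = f(t_n + h/2, y_n + (h/2)·k2); k4 = f(t_n + h, y_n + h·k3); y_{n+1} = y_n + (h/6)·(k1 + 2k2 + 2k3 + k4).
t=0.200000, y=2.400000:
  k1 = f(0.200000, 2.400000) = 0.576000
  k2 = f(0.280000, 2.446080) = 0.821883
  k3 = f(0.280000, 2.465751) = 0.828492
  k4 = f(0.360000, 2.532559) = 1.094065
  y ← 2.400000 + (0.16/6)·(k1 + 2k2 + 2k3 + k4) = 2.532555
t=0.360000, y=2.532555:
  k1 = f(0.360000, 2.532555) = 1.094064
  k2 = f(0.440000, 2.620080) = 1.383402
  k3 = f(0.440000, 2.643227) = 1.395624
  k4 = f(0.520000, 2.755855) = 1.719653
  y ← 2.532555 + (0.16/6)·(k1 + 2k2 + 2k3 + k4) = 2.755802
y(0.52) ≈ 2.7558

2.7558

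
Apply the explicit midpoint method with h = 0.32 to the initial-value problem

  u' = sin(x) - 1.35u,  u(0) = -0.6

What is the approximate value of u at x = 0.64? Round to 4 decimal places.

Midpoint: k1 = f(x_n, u_n); k2 = f(x_n + h/2, u_n + (h/2)·k1); u_{n+1} = u_n + h·k2.
x=0.000000, u=-0.600000:
  k1 = f(0.000000, -0.600000) = 0.810000
  k2 = f(0.160000, -0.470400) = 0.794358
  u ← -0.600000 + 0.32·0.794358 = -0.345805
x=0.320000, u=-0.345805:
  k1 = f(0.320000, -0.345805) = 0.781404
  k2 = f(0.480000, -0.220781) = 0.759833
  u ← -0.345805 + 0.32·0.759833 = -0.102659
u(0.64) ≈ -0.1027

-0.1027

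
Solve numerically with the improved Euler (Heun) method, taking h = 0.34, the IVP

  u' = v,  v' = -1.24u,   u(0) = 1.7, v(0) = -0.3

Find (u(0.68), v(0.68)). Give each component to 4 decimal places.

Heun on (u,v): k1 = f(t_n, state_n); k2 = f(t_n + h, state_n + h·k1); state_{n+1} = state_n + (h/2)·(k1 + k2).
0.000000: (1.700000, -0.300000)
  k1 = (-0.300000, -2.108000)
  predictor → (1.598000, -1.016720)
  k2 = (-1.016720, -1.981520)
  → (1.476158, -0.995218)
0.340000: (1.476158, -0.995218)
  k1 = (-0.995218, -1.830435)
  predictor → (1.137783, -1.617566)
  k2 = (-1.617566, -1.410851)
  → (1.031984, -1.546237)
(u(0.68), v(0.68)) ≈ (1.0320, -1.5462)

1.0320, -1.5462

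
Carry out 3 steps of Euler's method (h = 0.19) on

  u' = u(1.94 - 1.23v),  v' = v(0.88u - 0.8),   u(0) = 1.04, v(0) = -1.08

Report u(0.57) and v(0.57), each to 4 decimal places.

4.5518, -1.6291

Euler on (u,v): u_{n+1} = u_n + h·u', v_{n+1} = v_n + h·v'.
0.000000: (1.040000, -1.080000); f=(3.399136, -0.124416) → (1.685836, -1.103639)
0.190000: (1.685836, -1.103639); f=(5.559003, -0.754377) → (2.742046, -1.246971)
0.380000: (2.742046, -1.246971); f=(9.525249, -2.011365) → (4.551844, -1.629130)
(u(0.57), v(0.57)) ≈ (4.5518, -1.6291)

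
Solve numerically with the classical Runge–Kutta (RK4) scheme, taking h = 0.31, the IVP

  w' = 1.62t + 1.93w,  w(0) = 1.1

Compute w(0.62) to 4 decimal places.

4.1195

RK4: k1 = f(t_n, w_n); k2 = f(t_n + h/2, w_n + (h/2)·k1); k3 = f(t_n + h/2, w_n + (h/2)·k2); k4 = f(t_n + h, w_n + h·k3); w_{n+1} = w_n + (h/6)·(k1 + 2k2 + 2k3 + k4).
t=0.000000, w=1.100000:
  k1 = f(0.000000, 1.100000) = 2.123000
  k2 = f(0.155000, 1.429065) = 3.009195
  k3 = f(0.155000, 1.566425) = 3.274301
  k4 = f(0.310000, 2.115033) = 4.584214
  w ← 1.100000 + (0.31/6)·(k1 + 2k2 + 2k3 + k4) = 2.095834
t=0.310000, w=2.095834:
  k1 = f(0.310000, 2.095834) = 4.547160
  k2 = f(0.465000, 2.800644) = 6.158542
  k3 = f(0.465000, 3.050408) = 6.640588
  k4 = f(0.620000, 4.154416) = 9.022423
  w ← 2.095834 + (0.31/6)·(k1 + 2k2 + 2k3 + k4) = 4.119506
w(0.62) ≈ 4.1195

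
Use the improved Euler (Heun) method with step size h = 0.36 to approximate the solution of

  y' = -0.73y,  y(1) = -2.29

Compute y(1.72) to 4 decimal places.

Heun: k1 = f(t_n, y_n); k2 = f(t_n + h, y_n + h·k1); y_{n+1} = y_n + (h/2)·(k1 + k2).
t=1.000000, y=-2.290000:
  k1 = f(1.000000, -2.290000) = 1.671700
  k2 = f(1.360000, -1.688188) = 1.232377
  y ← -2.290000 + (0.36/2)·(1.671700 + 1.232377) = -1.767266
t=1.360000, y=-1.767266:
  k1 = f(1.360000, -1.767266) = 1.290104
  k2 = f(1.720000, -1.302829) = 0.951065
  y ← -1.767266 + (0.36/2)·(1.290104 + 0.951065) = -1.363856
y(1.72) ≈ -1.3639

-1.3639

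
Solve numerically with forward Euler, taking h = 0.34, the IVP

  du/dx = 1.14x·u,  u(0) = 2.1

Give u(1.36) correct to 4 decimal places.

4.1905

Euler: u_{n+1} = u_n + h·f(x_n, u_n).
x=0.000000, u=2.100000: f=0.000000 → u ← 2.100000 + 0.34·0.000000 = 2.100000
x=0.340000, u=2.100000: f=0.813960 → u ← 2.100000 + 0.34·0.813960 = 2.376746
x=0.680000, u=2.376746: f=1.842454 → u ← 2.376746 + 0.34·1.842454 = 3.003181
x=1.020000, u=3.003181: f=3.492099 → u ← 3.003181 + 0.34·3.492099 = 4.190494
u(1.36) ≈ 4.1905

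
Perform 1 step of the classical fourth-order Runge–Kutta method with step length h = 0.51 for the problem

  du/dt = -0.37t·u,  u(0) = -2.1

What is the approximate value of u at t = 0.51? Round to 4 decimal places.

RK4: k1 = f(t_n, u_n); k2 = f(t_n + h/2, u_n + (h/2)·k1); k3 = f(t_n + h/2, u_n + (h/2)·k2); k4 = f(t_n + h, u_n + h·k3); u_{n+1} = u_n + (h/6)·(k1 + 2k2 + 2k3 + k4).
t=0.000000, u=-2.100000:
  k1 = f(0.000000, -2.100000) = 0.000000
  k2 = f(0.255000, -2.100000) = 0.198135
  k3 = f(0.255000, -2.049476) = 0.193368
  k4 = f(0.510000, -2.001382) = 0.377661
  u ← -2.100000 + (0.51/6)·(k1 + 2k2 + 2k3 + k4) = -2.001343
u(0.51) ≈ -2.0013

-2.0013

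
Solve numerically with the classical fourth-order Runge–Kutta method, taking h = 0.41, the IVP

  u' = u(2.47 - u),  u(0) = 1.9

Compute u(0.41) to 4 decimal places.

RK4: k1 = f(t_n, u_n); k2 = f(t_n + h/2, u_n + (h/2)·k1); k3 = f(t_n + h/2, u_n + (h/2)·k2); k4 = f(t_n + h, u_n + h·k3); u_{n+1} = u_n + (h/6)·(k1 + 2k2 + 2k3 + k4).
t=0.000000, u=1.900000:
  k1 = f(0.000000, 1.900000) = 1.083000
  k2 = f(0.205000, 2.122015) = 0.738429
  k3 = f(0.205000, 2.051378) = 0.858752
  k4 = f(0.410000, 2.252088) = 0.490756
  u ← 1.900000 + (0.41/6)·(k1 + 2k2 + 2k3 + k4) = 2.225821
u(0.41) ≈ 2.2258

2.2258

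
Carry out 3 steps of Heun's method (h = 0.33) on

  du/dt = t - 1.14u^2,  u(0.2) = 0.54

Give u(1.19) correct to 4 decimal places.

0.8009

Heun: k1 = f(t_n, u_n); k2 = f(t_n + h, u_n + h·k1); u_{n+1} = u_n + (h/2)·(k1 + k2).
t=0.200000, u=0.540000:
  k1 = f(0.200000, 0.540000) = -0.132424
  k2 = f(0.530000, 0.496300) = 0.249202
  u ← 0.540000 + (0.33/2)·(-0.132424 + 0.249202) = 0.559268
t=0.530000, u=0.559268:
  k1 = f(0.530000, 0.559268) = 0.173429
  k2 = f(0.860000, 0.616500) = 0.426717
  u ← 0.559268 + (0.33/2)·(0.173429 + 0.426717) = 0.658293
t=0.860000, u=0.658293:
  k1 = f(0.860000, 0.658293) = 0.365982
  k2 = f(1.190000, 0.779067) = 0.498083
  u ← 0.658293 + (0.33/2)·(0.365982 + 0.498083) = 0.800863
u(1.19) ≈ 0.8009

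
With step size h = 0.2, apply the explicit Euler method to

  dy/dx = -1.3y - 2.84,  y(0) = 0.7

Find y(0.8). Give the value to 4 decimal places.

Euler: y_{n+1} = y_n + h·f(x_n, y_n).
x=0.000000, y=0.700000: f=-3.750000 → y ← 0.700000 + 0.2·(-3.750000) = -0.050000
x=0.200000, y=-0.050000: f=-2.775000 → y ← -0.050000 + 0.2·(-2.775000) = -0.605000
x=0.400000, y=-0.605000: f=-2.053500 → y ← -0.605000 + 0.2·(-2.053500) = -1.015700
x=0.600000, y=-1.015700: f=-1.519590 → y ← -1.015700 + 0.2·(-1.519590) = -1.319618
y(0.8) ≈ -1.3196

-1.3196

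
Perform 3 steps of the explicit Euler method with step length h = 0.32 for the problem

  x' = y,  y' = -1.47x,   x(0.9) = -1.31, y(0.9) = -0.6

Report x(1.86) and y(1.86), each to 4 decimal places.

-1.2655, 1.4269

Euler on (x,y): x_{n+1} = x_n + h·x', y_{n+1} = y_n + h·y'.
0.900000: (-1.310000, -0.600000); f=(-0.600000, 1.925700) → (-1.502000, 0.016224)
1.220000: (-1.502000, 0.016224); f=(0.016224, 2.207940) → (-1.496808, 0.722765)
1.540000: (-1.496808, 0.722765); f=(0.722765, 2.200308) → (-1.265524, 1.426863)
(x(1.86), y(1.86)) ≈ (-1.2655, 1.4269)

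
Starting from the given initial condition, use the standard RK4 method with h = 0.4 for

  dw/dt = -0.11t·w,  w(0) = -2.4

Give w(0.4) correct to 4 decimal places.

-2.3790

RK4: k1 = f(t_n, w_n); k2 = f(t_n + h/2, w_n + (h/2)·k1); k3 = f(t_n + h/2, w_n + (h/2)·k2); k4 = f(t_n + h, w_n + h·k3); w_{n+1} = w_n + (h/6)·(k1 + 2k2 + 2k3 + k4).
t=0.000000, w=-2.400000:
  k1 = f(0.000000, -2.400000) = 0.000000
  k2 = f(0.200000, -2.400000) = 0.052800
  k3 = f(0.200000, -2.389440) = 0.052568
  k4 = f(0.400000, -2.378973) = 0.104675
  w ← -2.400000 + (0.4/6)·(k1 + 2k2 + 2k3 + k4) = -2.378973
w(0.4) ≈ -2.3790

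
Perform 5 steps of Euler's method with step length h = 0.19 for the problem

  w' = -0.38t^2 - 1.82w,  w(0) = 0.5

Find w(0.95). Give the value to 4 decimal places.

-0.0023

Euler: w_{n+1} = w_n + h·f(t_n, w_n).
t=0.000000, w=0.500000: f=-0.910000 → w ← 0.500000 + 0.19·(-0.910000) = 0.327100
t=0.190000, w=0.327100: f=-0.609040 → w ← 0.327100 + 0.19·(-0.609040) = 0.211382
t=0.380000, w=0.211382: f=-0.439588 → w ← 0.211382 + 0.19·(-0.439588) = 0.127861
t=0.570000, w=0.127861: f=-0.356168 → w ← 0.127861 + 0.19·(-0.356168) = 0.060189
t=0.760000, w=0.060189: f=-0.329031 → w ← 0.060189 + 0.19·(-0.329031) = -0.002327
w(0.95) ≈ -0.0023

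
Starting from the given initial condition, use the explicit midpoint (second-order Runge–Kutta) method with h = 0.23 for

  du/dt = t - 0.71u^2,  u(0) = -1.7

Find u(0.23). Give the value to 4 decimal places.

Midpoint: k1 = f(t_n, u_n); k2 = f(t_n + h/2, u_n + (h/2)·k1); u_{n+1} = u_n + h·k2.
t=0.000000, u=-1.700000:
  k1 = f(0.000000, -1.700000) = -2.051900
  k2 = f(0.115000, -1.935968) = -2.546062
  u ← -1.700000 + 0.23·(-2.546062) = -2.285594
u(0.23) ≈ -2.2856

-2.2856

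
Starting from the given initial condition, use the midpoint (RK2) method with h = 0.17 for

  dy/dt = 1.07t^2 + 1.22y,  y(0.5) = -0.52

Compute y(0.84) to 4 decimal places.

-0.5909

Midpoint: k1 = f(t_n, y_n); k2 = f(t_n + h/2, y_n + (h/2)·k1); y_{n+1} = y_n + h·k2.
t=0.500000, y=-0.520000:
  k1 = f(0.500000, -0.520000) = -0.366900
  k2 = f(0.585000, -0.551187) = -0.306267
  y ← -0.520000 + 0.17·(-0.306267) = -0.572065
t=0.670000, y=-0.572065:
  k1 = f(0.670000, -0.572065) = -0.217597
  k2 = f(0.755000, -0.590561) = -0.110558
  y ← -0.572065 + 0.17·(-0.110558) = -0.590860
y(0.84) ≈ -0.5909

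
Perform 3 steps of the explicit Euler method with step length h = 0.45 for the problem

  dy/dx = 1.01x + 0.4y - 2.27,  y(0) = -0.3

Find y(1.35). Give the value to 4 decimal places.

Euler: y_{n+1} = y_n + h·f(x_n, y_n).
x=0.000000, y=-0.300000: f=-2.390000 → y ← -0.300000 + 0.45·(-2.390000) = -1.375500
x=0.450000, y=-1.375500: f=-2.365700 → y ← -1.375500 + 0.45·(-2.365700) = -2.440065
x=0.900000, y=-2.440065: f=-2.337026 → y ← -2.440065 + 0.45·(-2.337026) = -3.491727
y(1.35) ≈ -3.4917

-3.4917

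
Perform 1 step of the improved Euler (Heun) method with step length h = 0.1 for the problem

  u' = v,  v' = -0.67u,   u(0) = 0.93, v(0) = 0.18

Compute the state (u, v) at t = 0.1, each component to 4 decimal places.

Heun on (u,v): k1 = f(t_n, state_n); k2 = f(t_n + h, state_n + h·k1); state_{n+1} = state_n + (h/2)·(k1 + k2).
0.000000: (0.930000, 0.180000)
  k1 = (0.180000, -0.623100)
  predictor → (0.948000, 0.117690)
  k2 = (0.117690, -0.635160)
  → (0.944885, 0.117087)
(u(0.1), v(0.1)) ≈ (0.9449, 0.1171)

0.9449, 0.1171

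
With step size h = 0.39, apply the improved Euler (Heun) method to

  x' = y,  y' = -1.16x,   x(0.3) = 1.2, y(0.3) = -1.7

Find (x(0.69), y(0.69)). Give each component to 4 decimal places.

Heun on (x,y): k1 = f(t_n, state_n); k2 = f(t_n + h, state_n + h·k1); state_{n+1} = state_n + (h/2)·(k1 + k2).
0.300000: (1.200000, -1.700000)
  k1 = (-1.700000, -1.392000)
  predictor → (0.537000, -2.242880)
  k2 = (-2.242880, -0.622920)
  → (0.431138, -2.092909)
(x(0.69), y(0.69)) ≈ (0.4311, -2.0929)

0.4311, -2.0929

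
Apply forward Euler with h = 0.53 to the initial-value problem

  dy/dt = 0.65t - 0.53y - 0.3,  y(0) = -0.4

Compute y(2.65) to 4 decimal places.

0.8468

Euler: y_{n+1} = y_n + h·f(t_n, y_n).
t=0.000000, y=-0.400000: f=-0.088000 → y ← -0.400000 + 0.53·(-0.088000) = -0.446640
t=0.530000, y=-0.446640: f=0.281219 → y ← -0.446640 + 0.53·0.281219 = -0.297594
t=1.060000, y=-0.297594: f=0.546725 → y ← -0.297594 + 0.53·0.546725 = -0.007830
t=1.590000, y=-0.007830: f=0.737650 → y ← -0.007830 + 0.53·0.737650 = 0.383125
t=2.120000, y=0.383125: f=0.874944 → y ← 0.383125 + 0.53·0.874944 = 0.846845
y(2.65) ≈ 0.8468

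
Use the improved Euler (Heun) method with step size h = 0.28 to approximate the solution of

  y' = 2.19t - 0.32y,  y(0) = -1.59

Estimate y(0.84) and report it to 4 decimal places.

-0.5016

Heun: k1 = f(t_n, y_n); k2 = f(t_n + h, y_n + h·k1); y_{n+1} = y_n + (h/2)·(k1 + k2).
t=0.000000, y=-1.590000:
  k1 = f(0.000000, -1.590000) = 0.508800
  k2 = f(0.280000, -1.447536) = 1.076412
  y ← -1.590000 + (0.28/2)·(0.508800 + 1.076412) = -1.368070
t=0.280000, y=-1.368070:
  k1 = f(0.280000, -1.368070) = 1.050983
  k2 = f(0.560000, -1.073795) = 1.570014
  y ← -1.368070 + (0.28/2)·(1.050983 + 1.570014) = -1.001131
t=0.560000, y=-1.001131:
  k1 = f(0.560000, -1.001131) = 1.546762
  k2 = f(0.840000, -0.568037) = 2.021372
  y ← -1.001131 + (0.28/2)·(1.546762 + 2.021372) = -0.501592
y(0.84) ≈ -0.5016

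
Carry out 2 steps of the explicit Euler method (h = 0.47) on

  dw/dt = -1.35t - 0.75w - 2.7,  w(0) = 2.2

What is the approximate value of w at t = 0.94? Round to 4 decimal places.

-1.4665

Euler: w_{n+1} = w_n + h·f(t_n, w_n).
t=0.000000, w=2.200000: f=-4.350000 → w ← 2.200000 + 0.47·(-4.350000) = 0.155500
t=0.470000, w=0.155500: f=-3.451125 → w ← 0.155500 + 0.47·(-3.451125) = -1.466529
w(0.94) ≈ -1.4665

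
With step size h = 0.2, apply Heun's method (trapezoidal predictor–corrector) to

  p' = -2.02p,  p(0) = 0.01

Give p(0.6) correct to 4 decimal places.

Heun: k1 = f(t_n, p_n); k2 = f(t_n + h, p_n + h·k1); p_{n+1} = p_n + (h/2)·(k1 + k2).
t=0.000000, p=0.010000:
  k1 = f(0.000000, 0.010000) = -0.020200
  k2 = f(0.200000, 0.005960) = -0.012039
  p ← 0.010000 + (0.2/2)·(-0.020200 + (-0.012039)) = 0.006776
t=0.200000, p=0.006776:
  k1 = f(0.200000, 0.006776) = -0.013688
  k2 = f(0.400000, 0.004039) = -0.008158
  p ← 0.006776 + (0.2/2)·(-0.013688 + (-0.008158)) = 0.004592
t=0.400000, p=0.004592:
  k1 = f(0.400000, 0.004592) = -0.009275
  k2 = f(0.600000, 0.002737) = -0.005528
  p ← 0.004592 + (0.2/2)·(-0.009275 + (-0.005528)) = 0.003111
p(0.6) ≈ 0.0031

0.0031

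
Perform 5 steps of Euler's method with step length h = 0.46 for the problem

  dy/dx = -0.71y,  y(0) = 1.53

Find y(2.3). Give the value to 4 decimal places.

Euler: y_{n+1} = y_n + h·f(x_n, y_n).
x=0.000000, y=1.530000: f=-1.086300 → y ← 1.530000 + 0.46·(-1.086300) = 1.030302
x=0.460000, y=1.030302: f=-0.731514 → y ← 1.030302 + 0.46·(-0.731514) = 0.693805
x=0.920000, y=0.693805: f=-0.492602 → y ← 0.693805 + 0.46·(-0.492602) = 0.467209
x=1.380000, y=0.467209: f=-0.331718 → y ← 0.467209 + 0.46·(-0.331718) = 0.314618
x=1.840000, y=0.314618: f=-0.223379 → y ← 0.314618 + 0.46·(-0.223379) = 0.211864
y(2.3) ≈ 0.2119

0.2119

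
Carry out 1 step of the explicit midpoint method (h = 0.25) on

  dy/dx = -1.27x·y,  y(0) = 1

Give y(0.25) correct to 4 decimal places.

Midpoint: k1 = f(x_n, y_n); k2 = f(x_n + h/2, y_n + (h/2)·k1); y_{n+1} = y_n + h·k2.
x=0.000000, y=1.000000:
  k1 = f(0.000000, 1.000000) = 0.000000
  k2 = f(0.125000, 1.000000) = -0.158750
  y ← 1.000000 + 0.25·(-0.158750) = 0.960313
y(0.25) ≈ 0.9603

0.9603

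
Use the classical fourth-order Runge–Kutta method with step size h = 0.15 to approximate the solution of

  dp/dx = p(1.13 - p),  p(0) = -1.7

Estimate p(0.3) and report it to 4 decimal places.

RK4: k1 = f(x_n, p_n); k2 = f(x_n + h/2, p_n + (h/2)·k1); k3 = f(x_n + h/2, p_n + (h/2)·k2); k4 = f(x_n + h, p_n + h·k3); p_{n+1} = p_n + (h/6)·(k1 + 2k2 + 2k3 + k4).
x=0.000000, p=-1.700000:
  k1 = f(0.000000, -1.700000) = -4.811000
  k2 = f(0.075000, -2.060825) = -6.575732
  k3 = f(0.075000, -2.193180) = -7.288331
  k4 = f(0.150000, -2.793250) = -10.958616
  p ← -1.700000 + (0.15/6)·(k1 + 2k2 + 2k3 + k4) = -2.787444
x=0.150000, p=-2.787444:
  k1 = f(0.150000, -2.787444) = -10.919653
  k2 = f(0.225000, -3.606418) = -17.081499
  k3 = f(0.225000, -4.068556) = -21.150616
  k4 = f(0.300000, -5.960036) = -42.256870
  p ← -2.787444 + (0.15/6)·(k1 + 2k2 + 2k3 + k4) = -6.028462
p(0.3) ≈ -6.0285

-6.0285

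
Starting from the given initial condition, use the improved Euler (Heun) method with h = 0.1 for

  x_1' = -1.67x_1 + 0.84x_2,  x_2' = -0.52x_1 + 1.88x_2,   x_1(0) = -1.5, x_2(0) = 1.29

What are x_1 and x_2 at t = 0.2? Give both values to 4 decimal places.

Heun on (x_1,x_2): k1 = f(t_n, state_n); k2 = f(t_n + h, state_n + h·k1); state_{n+1} = state_n + (h/2)·(k1 + k2).
0.000000: (-1.500000, 1.290000)
  k1 = (3.588600, 3.205200)
  predictor → (-1.141140, 1.610520)
  k2 = (3.258541, 3.621170)
  → (-1.157643, 1.631319)
0.100000: (-1.157643, 1.631319)
  k1 = (3.303571, 3.668853)
  predictor → (-0.827286, 1.998204)
  k2 = (3.060059, 4.186812)
  → (-0.839461, 2.024102)
(x_1(0.2), x_2(0.2)) ≈ (-0.8395, 2.0241)

-0.8395, 2.0241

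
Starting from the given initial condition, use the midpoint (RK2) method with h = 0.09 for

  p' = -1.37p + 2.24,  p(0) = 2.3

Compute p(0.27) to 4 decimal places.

2.0949

Midpoint: k1 = f(x_n, p_n); k2 = f(x_n + h/2, p_n + (h/2)·k1); p_{n+1} = p_n + h·k2.
x=0.000000, p=2.300000:
  k1 = f(0.000000, 2.300000) = -0.911000
  k2 = f(0.045000, 2.259005) = -0.854837
  p ← 2.300000 + 0.09·(-0.854837) = 2.223065
x=0.090000, p=2.223065:
  k1 = f(0.090000, 2.223065) = -0.805599
  k2 = f(0.135000, 2.186813) = -0.755933
  p ← 2.223065 + 0.09·(-0.755933) = 2.155031
x=0.180000, p=2.155031:
  k1 = f(0.180000, 2.155031) = -0.712392
  k2 = f(0.225000, 2.122973) = -0.668473
  p ← 2.155031 + 0.09·(-0.668473) = 2.094868
p(0.27) ≈ 2.0949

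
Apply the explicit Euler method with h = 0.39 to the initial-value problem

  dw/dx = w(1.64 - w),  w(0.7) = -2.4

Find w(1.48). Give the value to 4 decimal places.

-25.0371

Euler: w_{n+1} = w_n + h·f(x_n, w_n).
x=0.700000, w=-2.400000: f=-9.696000 → w ← -2.400000 + 0.39·(-9.696000) = -6.181440
x=1.090000, w=-6.181440: f=-48.347762 → w ← -6.181440 + 0.39·(-48.347762) = -25.037067
w(1.48) ≈ -25.0371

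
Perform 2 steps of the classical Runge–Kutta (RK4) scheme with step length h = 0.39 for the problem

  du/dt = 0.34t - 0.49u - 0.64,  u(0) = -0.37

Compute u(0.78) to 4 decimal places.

RK4: k1 = f(t_n, u_n); k2 = f(t_n + h/2, u_n + (h/2)·k1); k3 = f(t_n + h/2, u_n + (h/2)·k2); k4 = f(t_n + h, u_n + h·k3); u_{n+1} = u_n + (h/6)·(k1 + 2k2 + 2k3 + k4).
t=0.000000, u=-0.370000:
  k1 = f(0.000000, -0.370000) = -0.458700
  k2 = f(0.195000, -0.459446) = -0.348571
  k3 = f(0.195000, -0.437971) = -0.359094
  k4 = f(0.390000, -0.510047) = -0.257477
  u ← -0.370000 + (0.39/6)·(k1 + 2k2 + 2k3 + k4) = -0.508548
t=0.390000, u=-0.508548:
  k1 = f(0.390000, -0.508548) = -0.258211
  k2 = f(0.585000, -0.558899) = -0.167239
  k3 = f(0.585000, -0.541160) = -0.175932
  k4 = f(0.780000, -0.577161) = -0.091991
  u ← -0.508548 + (0.39/6)·(k1 + 2k2 + 2k3 + k4) = -0.575923
u(0.78) ≈ -0.5759

-0.5759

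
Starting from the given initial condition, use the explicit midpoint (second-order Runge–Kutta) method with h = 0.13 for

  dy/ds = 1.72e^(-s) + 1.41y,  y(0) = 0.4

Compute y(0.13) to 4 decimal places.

Midpoint: k1 = f(s_n, y_n); k2 = f(s_n + h/2, y_n + (h/2)·k1); y_{n+1} = y_n + h·k2.
s=0.000000, y=0.400000:
  k1 = f(0.000000, 0.400000) = 2.284000
  k2 = f(0.065000, 0.548460) = 2.385085
  y ← 0.400000 + 0.13·2.385085 = 0.710061
y(0.13) ≈ 0.7101

0.7101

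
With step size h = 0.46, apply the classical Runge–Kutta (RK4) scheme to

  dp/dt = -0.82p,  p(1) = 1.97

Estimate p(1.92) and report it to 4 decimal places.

RK4: k1 = f(t_n, p_n); k2 = f(t_n + h/2, p_n + (h/2)·k1); k3 = f(t_n + h/2, p_n + (h/2)·k2); k4 = f(t_n + h, p_n + h·k3); p_{n+1} = p_n + (h/6)·(k1 + 2k2 + 2k3 + k4).
t=1.000000, p=1.970000:
  k1 = f(1.000000, 1.970000) = -1.615400
  k2 = f(1.230000, 1.598458) = -1.310736
  k3 = f(1.230000, 1.668531) = -1.368195
  k4 = f(1.460000, 1.340630) = -1.099317
  p ← 1.970000 + (0.46/6)·(k1 + 2k2 + 2k3 + k4) = 1.351102
t=1.460000, p=1.351102:
  k1 = f(1.460000, 1.351102) = -1.107904
  k2 = f(1.690000, 1.096284) = -0.898953
  k3 = f(1.690000, 1.144343) = -0.938361
  k4 = f(1.920000, 0.919456) = -0.753954
  p ← 1.351102 + (0.46/6)·(k1 + 2k2 + 2k3 + k4) = 0.926638
p(1.92) ≈ 0.9266

0.9266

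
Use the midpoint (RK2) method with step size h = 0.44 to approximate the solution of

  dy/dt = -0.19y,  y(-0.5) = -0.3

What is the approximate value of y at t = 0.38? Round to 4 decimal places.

-0.2539

Midpoint: k1 = f(t_n, y_n); k2 = f(t_n + h/2, y_n + (h/2)·k1); y_{n+1} = y_n + h·k2.
t=-0.500000, y=-0.300000:
  k1 = f(-0.500000, -0.300000) = 0.057000
  k2 = f(-0.280000, -0.287460) = 0.054617
  y ← -0.300000 + 0.44·0.054617 = -0.275968
t=-0.060000, y=-0.275968:
  k1 = f(-0.060000, -0.275968) = 0.052434
  k2 = f(0.160000, -0.264433) = 0.050242
  y ← -0.275968 + 0.44·0.050242 = -0.253862
y(0.38) ≈ -0.2539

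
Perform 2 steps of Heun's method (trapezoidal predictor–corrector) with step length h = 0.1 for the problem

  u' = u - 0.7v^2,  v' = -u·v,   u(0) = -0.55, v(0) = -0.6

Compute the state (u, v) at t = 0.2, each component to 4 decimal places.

Heun on (u,v): k1 = f(t_n, state_n); k2 = f(t_n + h, state_n + h·k1); state_{n+1} = state_n + (h/2)·(k1 + k2).
0.000000: (-0.550000, -0.600000)
  k1 = (-0.802000, -0.330000)
  predictor → (-0.630200, -0.633000)
  k2 = (-0.910682, -0.398917)
  → (-0.635634, -0.636446)
0.100000: (-0.635634, -0.636446)
  k1 = (-0.919178, -0.404547)
  predictor → (-0.727552, -0.676900)
  k2 = (-1.048288, -0.492480)
  → (-0.734007, -0.681297)
(u(0.2), v(0.2)) ≈ (-0.7340, -0.6813)

-0.7340, -0.6813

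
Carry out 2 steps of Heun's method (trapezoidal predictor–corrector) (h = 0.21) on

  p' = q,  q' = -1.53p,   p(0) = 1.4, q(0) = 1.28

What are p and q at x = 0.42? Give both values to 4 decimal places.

Heun on (p,q): k1 = f(x_n, state_n); k2 = f(x_n + h, state_n + h·k1); state_{n+1} = state_n + (h/2)·(k1 + k2).
0.000000: (1.400000, 1.280000)
  k1 = (1.280000, -2.142000)
  predictor → (1.668800, 0.830180)
  k2 = (0.830180, -2.553264)
  → (1.621569, 0.786997)
0.210000: (1.621569, 0.786997)
  k1 = (0.786997, -2.481000)
  predictor → (1.786838, 0.265987)
  k2 = (0.265987, -2.733863)
  → (1.732132, 0.239437)
(p(0.42), q(0.42)) ≈ (1.7321, 0.2394)

1.7321, 0.2394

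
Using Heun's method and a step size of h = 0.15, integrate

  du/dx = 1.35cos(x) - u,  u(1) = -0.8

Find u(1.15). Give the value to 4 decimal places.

-0.6011

Heun: k1 = f(x_n, u_n); k2 = f(x_n + h, u_n + h·k1); u_{n+1} = u_n + (h/2)·(k1 + k2).
x=1.000000, u=-0.800000:
  k1 = f(1.000000, -0.800000) = 1.529408
  k2 = f(1.150000, -0.570589) = 1.122047
  u ← -0.800000 + (0.15/2)·(1.529408 + 1.122047) = -0.601141
u(1.15) ≈ -0.6011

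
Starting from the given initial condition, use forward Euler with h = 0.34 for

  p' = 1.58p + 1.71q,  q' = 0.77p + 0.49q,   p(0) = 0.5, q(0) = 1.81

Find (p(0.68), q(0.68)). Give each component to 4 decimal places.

4.1029, 3.0928

Euler on (p,q): p_{n+1} = p_n + h·p', q_{n+1} = q_n + h·q'.
0.000000: (0.500000, 1.810000); f=(3.885100, 1.271900) → (1.820934, 2.242446)
0.340000: (1.820934, 2.242446); f=(6.711658, 2.500918) → (4.102898, 3.092758)
(p(0.68), q(0.68)) ≈ (4.1029, 3.0928)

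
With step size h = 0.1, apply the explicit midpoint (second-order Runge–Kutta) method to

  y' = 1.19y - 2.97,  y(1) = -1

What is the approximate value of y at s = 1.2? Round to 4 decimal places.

-1.9371

Midpoint: k1 = f(s_n, y_n); k2 = f(s_n + h/2, y_n + (h/2)·k1); y_{n+1} = y_n + h·k2.
s=1.000000, y=-1.000000:
  k1 = f(1.000000, -1.000000) = -4.160000
  k2 = f(1.050000, -1.208000) = -4.407520
  y ← -1.000000 + 0.1·(-4.407520) = -1.440752
s=1.100000, y=-1.440752:
  k1 = f(1.100000, -1.440752) = -4.684495
  k2 = f(1.150000, -1.674977) = -4.963222
  y ← -1.440752 + 0.1·(-4.963222) = -1.937074
y(1.2) ≈ -1.9371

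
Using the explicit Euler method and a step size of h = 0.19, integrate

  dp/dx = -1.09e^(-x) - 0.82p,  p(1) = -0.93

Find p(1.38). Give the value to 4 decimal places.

Euler: p_{n+1} = p_n + h·f(x_n, p_n).
x=1.000000, p=-0.930000: f=0.361611 → p ← -0.930000 + 0.19·0.361611 = -0.861294
x=1.190000, p=-0.861294: f=0.374660 → p ← -0.861294 + 0.19·0.374660 = -0.790108
p(1.38) ≈ -0.7901

-0.7901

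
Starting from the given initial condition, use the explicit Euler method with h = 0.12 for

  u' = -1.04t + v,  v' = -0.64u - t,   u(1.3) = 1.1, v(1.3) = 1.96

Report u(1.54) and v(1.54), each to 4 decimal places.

1.2021, 1.4590

Euler on (u,v): u_{n+1} = u_n + h·u', v_{n+1} = v_n + h·v'.
1.300000: (1.100000, 1.960000); f=(0.608000, -2.004000) → (1.172960, 1.719520)
1.420000: (1.172960, 1.719520); f=(0.242720, -2.170694) → (1.202086, 1.459037)
(u(1.54), v(1.54)) ≈ (1.2021, 1.4590)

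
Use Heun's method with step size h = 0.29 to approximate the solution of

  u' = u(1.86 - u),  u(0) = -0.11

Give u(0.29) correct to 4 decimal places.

Heun: k1 = f(x_n, u_n); k2 = f(x_n + h, u_n + h·k1); u_{n+1} = u_n + (h/2)·(k1 + k2).
x=0.000000, u=-0.110000:
  k1 = f(0.000000, -0.110000) = -0.216700
  k2 = f(0.290000, -0.172843) = -0.351363
  u ← -0.110000 + (0.29/2)·(-0.216700 + (-0.351363)) = -0.192369
u(0.29) ≈ -0.1924

-0.1924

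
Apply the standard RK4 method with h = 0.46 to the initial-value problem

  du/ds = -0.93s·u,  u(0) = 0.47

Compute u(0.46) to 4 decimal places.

RK4: k1 = f(s_n, u_n); k2 = f(s_n + h/2, u_n + (h/2)·k1); k3 = f(s_n + h/2, u_n + (h/2)·k2); k4 = f(s_n + h, u_n + h·k3); u_{n+1} = u_n + (h/6)·(k1 + 2k2 + 2k3 + k4).
s=0.000000, u=0.470000:
  k1 = f(0.000000, 0.470000) = 0.000000
  k2 = f(0.230000, 0.470000) = -0.100533
  k3 = f(0.230000, 0.446877) = -0.095587
  k4 = f(0.460000, 0.426030) = -0.182256
  u ← 0.470000 + (0.46/6)·(k1 + 2k2 + 2k3 + k4) = 0.425955
u(0.46) ≈ 0.4260

0.4260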